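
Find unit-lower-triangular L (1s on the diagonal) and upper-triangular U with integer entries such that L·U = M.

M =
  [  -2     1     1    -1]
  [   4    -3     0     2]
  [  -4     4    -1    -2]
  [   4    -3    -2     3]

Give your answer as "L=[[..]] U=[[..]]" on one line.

L=[[1,0,0,0],[-2,1,0,0],[2,-2,1,0],[-2,1,-2,1]] U=[[-2,1,1,-1],[0,-1,2,0],[0,0,1,0],[0,0,0,1]]

  R1 -= -2·R0 → [0,-1,2,0]
  R2 -= 2·R0 → [0,2,-3,0]
  R3 -= -2·R0 → [0,-1,0,1]
  R2 -= -2·R1 → [0,0,1,0]
  R3 -= 1·R1 → [0,0,-2,1]
  R3 -= -2·R2 → [0,0,0,1]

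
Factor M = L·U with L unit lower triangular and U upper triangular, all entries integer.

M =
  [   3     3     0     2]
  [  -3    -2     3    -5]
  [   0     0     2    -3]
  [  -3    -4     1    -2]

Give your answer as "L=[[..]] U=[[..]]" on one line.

  R1 -= -1·R0 → [0,1,3,-3]
  R2 -= 0·R0 → [0,0,2,-3]
  R3 -= -1·R0 → [0,-1,1,0]
  R2 -= 0·R1 → [0,0,2,-3]
  R3 -= -1·R1 → [0,0,4,-3]
  R3 -= 2·R2 → [0,0,0,3]

L=[[1,0,0,0],[-1,1,0,0],[0,0,1,0],[-1,-1,2,1]] U=[[3,3,0,2],[0,1,3,-3],[0,0,2,-3],[0,0,0,3]]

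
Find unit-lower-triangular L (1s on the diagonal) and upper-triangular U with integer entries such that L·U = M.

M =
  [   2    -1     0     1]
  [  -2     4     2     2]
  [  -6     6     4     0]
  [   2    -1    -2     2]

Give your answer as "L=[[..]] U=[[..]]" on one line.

L=[[1,0,0,0],[-1,1,0,0],[-3,1,1,0],[1,0,-1,1]] U=[[2,-1,0,1],[0,3,2,3],[0,0,2,0],[0,0,0,1]]

  R1 -= -1·R0 → [0,3,2,3]
  R2 -= -3·R0 → [0,3,4,3]
  R3 -= 1·R0 → [0,0,-2,1]
  R2 -= 1·R1 → [0,0,2,0]
  R3 -= 0·R1 → [0,0,-2,1]
  R3 -= -1·R2 → [0,0,0,1]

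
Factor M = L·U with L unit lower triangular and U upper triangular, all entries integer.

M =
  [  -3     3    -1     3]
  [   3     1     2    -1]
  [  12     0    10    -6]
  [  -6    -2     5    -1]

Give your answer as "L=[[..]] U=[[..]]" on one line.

L=[[1,0,0,0],[-1,1,0,0],[-4,3,1,0],[2,-2,3,1]] U=[[-3,3,-1,3],[0,4,1,2],[0,0,3,0],[0,0,0,-3]]

  R1 -= -1·R0 → [0,4,1,2]
  R2 -= -4·R0 → [0,12,6,6]
  R3 -= 2·R0 → [0,-8,7,-7]
  R2 -= 3·R1 → [0,0,3,0]
  R3 -= -2·R1 → [0,0,9,-3]
  R3 -= 3·R2 → [0,0,0,-3]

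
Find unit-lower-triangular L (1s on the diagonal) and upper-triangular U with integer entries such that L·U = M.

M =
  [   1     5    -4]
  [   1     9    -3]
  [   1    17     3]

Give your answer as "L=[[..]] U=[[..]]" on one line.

  row1 -= 1·row0 → [0,4,1]
  row2 -= 1·row0 → [0,12,7]
  row2 -= 3·row1 → [0,0,4]

L=[[1,0,0],[1,1,0],[1,3,1]] U=[[1,5,-4],[0,4,1],[0,0,4]]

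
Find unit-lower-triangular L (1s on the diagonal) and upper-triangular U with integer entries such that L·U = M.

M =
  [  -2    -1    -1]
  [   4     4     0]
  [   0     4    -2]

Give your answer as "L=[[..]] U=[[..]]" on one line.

  r1 -= -2·r0 → [0,2,-2]
  r2 -= 0·r0 → [0,4,-2]
  r2 -= 2·r1 → [0,0,2]

L=[[1,0,0],[-2,1,0],[0,2,1]] U=[[-2,-1,-1],[0,2,-2],[0,0,2]]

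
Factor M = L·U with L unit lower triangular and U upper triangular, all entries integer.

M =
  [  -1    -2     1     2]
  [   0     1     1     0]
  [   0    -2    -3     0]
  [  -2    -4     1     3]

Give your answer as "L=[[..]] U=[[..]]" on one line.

L=[[1,0,0,0],[0,1,0,0],[0,-2,1,0],[2,0,1,1]] U=[[-1,-2,1,2],[0,1,1,0],[0,0,-1,0],[0,0,0,-1]]

  r1 -= 0·r0 → [0,1,1,0]
  r2 -= 0·r0 → [0,-2,-3,0]
  r3 -= 2·r0 → [0,0,-1,-1]
  r2 -= -2·r1 → [0,0,-1,0]
  r3 -= 0·r1 → [0,0,-1,-1]
  r3 -= 1·r2 → [0,0,0,-1]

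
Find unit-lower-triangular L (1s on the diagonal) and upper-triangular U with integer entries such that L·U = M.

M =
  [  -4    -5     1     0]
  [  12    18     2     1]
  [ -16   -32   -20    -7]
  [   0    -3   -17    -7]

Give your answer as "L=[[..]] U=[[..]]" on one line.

L=[[1,0,0,0],[-3,1,0,0],[4,-4,1,0],[0,-1,3,1]] U=[[-4,-5,1,0],[0,3,5,1],[0,0,-4,-3],[0,0,0,3]]

  R1 -= -3·R0 → [0,3,5,1]
  R2 -= 4·R0 → [0,-12,-24,-7]
  R3 -= 0·R0 → [0,-3,-17,-7]
  R2 -= -4·R1 → [0,0,-4,-3]
  R3 -= -1·R1 → [0,0,-12,-6]
  R3 -= 3·R2 → [0,0,0,3]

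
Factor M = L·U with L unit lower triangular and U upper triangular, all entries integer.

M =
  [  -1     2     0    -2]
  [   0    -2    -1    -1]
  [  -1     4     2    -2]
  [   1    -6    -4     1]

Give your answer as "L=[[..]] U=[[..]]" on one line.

L=[[1,0,0,0],[0,1,0,0],[1,-1,1,0],[-1,2,-2,1]] U=[[-1,2,0,-2],[0,-2,-1,-1],[0,0,1,-1],[0,0,0,-1]]

  row1 -= 0·row0 → [0,-2,-1,-1]
  row2 -= 1·row0 → [0,2,2,0]
  row3 -= -1·row0 → [0,-4,-4,-1]
  row2 -= -1·row1 → [0,0,1,-1]
  row3 -= 2·row1 → [0,0,-2,1]
  row3 -= -2·row2 → [0,0,0,-1]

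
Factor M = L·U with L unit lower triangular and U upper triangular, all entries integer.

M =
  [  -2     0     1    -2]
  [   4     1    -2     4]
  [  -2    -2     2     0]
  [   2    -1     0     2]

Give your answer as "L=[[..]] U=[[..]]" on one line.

L=[[1,0,0,0],[-2,1,0,0],[1,-2,1,0],[-1,-1,1,1]] U=[[-2,0,1,-2],[0,1,0,0],[0,0,1,2],[0,0,0,-2]]

  r1 -= -2·r0 → [0,1,0,0]
  r2 -= 1·r0 → [0,-2,1,2]
  r3 -= -1·r0 → [0,-1,1,0]
  r2 -= -2·r1 → [0,0,1,2]
  r3 -= -1·r1 → [0,0,1,0]
  r3 -= 1·r2 → [0,0,0,-2]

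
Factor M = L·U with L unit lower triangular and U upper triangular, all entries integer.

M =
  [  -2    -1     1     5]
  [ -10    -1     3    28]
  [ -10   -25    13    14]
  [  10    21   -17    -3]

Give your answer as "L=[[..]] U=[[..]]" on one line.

  R1 -= 5·R0 → [0,4,-2,3]
  R2 -= 5·R0 → [0,-20,8,-11]
  R3 -= -5·R0 → [0,16,-12,22]
  R2 -= -5·R1 → [0,0,-2,4]
  R3 -= 4·R1 → [0,0,-4,10]
  R3 -= 2·R2 → [0,0,0,2]

L=[[1,0,0,0],[5,1,0,0],[5,-5,1,0],[-5,4,2,1]] U=[[-2,-1,1,5],[0,4,-2,3],[0,0,-2,4],[0,0,0,2]]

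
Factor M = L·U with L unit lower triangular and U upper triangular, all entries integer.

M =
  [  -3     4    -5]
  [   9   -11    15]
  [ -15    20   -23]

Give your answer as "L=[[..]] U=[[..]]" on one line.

  R1 -= -3·R0 → [0,1,0]
  R2 -= 5·R0 → [0,0,2]
  R2 -= 0·R1 → [0,0,2]

L=[[1,0,0],[-3,1,0],[5,0,1]] U=[[-3,4,-5],[0,1,0],[0,0,2]]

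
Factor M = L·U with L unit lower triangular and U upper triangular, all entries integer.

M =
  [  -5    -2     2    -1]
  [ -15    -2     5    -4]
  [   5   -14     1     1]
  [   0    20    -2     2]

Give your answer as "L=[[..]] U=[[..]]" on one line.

L=[[1,0,0,0],[3,1,0,0],[-1,-4,1,0],[0,5,-3,1]] U=[[-5,-2,2,-1],[0,4,-1,-1],[0,0,-1,-4],[0,0,0,-5]]

  r1 -= 3·r0 → [0,4,-1,-1]
  r2 -= -1·r0 → [0,-16,3,0]
  r3 -= 0·r0 → [0,20,-2,2]
  r2 -= -4·r1 → [0,0,-1,-4]
  r3 -= 5·r1 → [0,0,3,7]
  r3 -= -3·r2 → [0,0,0,-5]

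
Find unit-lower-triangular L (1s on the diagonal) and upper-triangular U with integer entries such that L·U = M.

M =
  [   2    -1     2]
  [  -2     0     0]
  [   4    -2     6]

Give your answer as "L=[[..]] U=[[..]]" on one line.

L=[[1,0,0],[-1,1,0],[2,0,1]] U=[[2,-1,2],[0,-1,2],[0,0,2]]

  r1 -= -1·r0 → [0,-1,2]
  r2 -= 2·r0 → [0,0,2]
  r2 -= 0·r1 → [0,0,2]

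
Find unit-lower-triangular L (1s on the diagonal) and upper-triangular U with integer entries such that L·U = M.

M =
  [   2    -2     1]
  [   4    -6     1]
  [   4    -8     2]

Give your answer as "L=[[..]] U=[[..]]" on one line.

L=[[1,0,0],[2,1,0],[2,2,1]] U=[[2,-2,1],[0,-2,-1],[0,0,2]]

  r1 -= 2·r0 → [0,-2,-1]
  r2 -= 2·r0 → [0,-4,0]
  r2 -= 2·r1 → [0,0,2]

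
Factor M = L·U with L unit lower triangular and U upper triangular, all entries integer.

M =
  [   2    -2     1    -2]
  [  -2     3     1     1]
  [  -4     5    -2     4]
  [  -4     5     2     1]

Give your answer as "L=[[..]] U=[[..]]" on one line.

  row1 -= -1·row0 → [0,1,2,-1]
  row2 -= -2·row0 → [0,1,0,0]
  row3 -= -2·row0 → [0,1,4,-3]
  row2 -= 1·row1 → [0,0,-2,1]
  row3 -= 1·row1 → [0,0,2,-2]
  row3 -= -1·row2 → [0,0,0,-1]

L=[[1,0,0,0],[-1,1,0,0],[-2,1,1,0],[-2,1,-1,1]] U=[[2,-2,1,-2],[0,1,2,-1],[0,0,-2,1],[0,0,0,-1]]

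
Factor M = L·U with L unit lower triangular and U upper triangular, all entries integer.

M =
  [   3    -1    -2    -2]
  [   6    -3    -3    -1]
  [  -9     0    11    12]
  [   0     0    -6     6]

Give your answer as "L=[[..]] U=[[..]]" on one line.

L=[[1,0,0,0],[2,1,0,0],[-3,3,1,0],[0,0,-3,1]] U=[[3,-1,-2,-2],[0,-1,1,3],[0,0,2,-3],[0,0,0,-3]]

  R1 -= 2·R0 → [0,-1,1,3]
  R2 -= -3·R0 → [0,-3,5,6]
  R3 -= 0·R0 → [0,0,-6,6]
  R2 -= 3·R1 → [0,0,2,-3]
  R3 -= 0·R1 → [0,0,-6,6]
  R3 -= -3·R2 → [0,0,0,-3]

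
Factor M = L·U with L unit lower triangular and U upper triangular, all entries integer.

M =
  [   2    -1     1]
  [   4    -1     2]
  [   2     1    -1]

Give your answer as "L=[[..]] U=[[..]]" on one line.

L=[[1,0,0],[2,1,0],[1,2,1]] U=[[2,-1,1],[0,1,0],[0,0,-2]]

  r1 -= 2·r0 → [0,1,0]
  r2 -= 1·r0 → [0,2,-2]
  r2 -= 2·r1 → [0,0,-2]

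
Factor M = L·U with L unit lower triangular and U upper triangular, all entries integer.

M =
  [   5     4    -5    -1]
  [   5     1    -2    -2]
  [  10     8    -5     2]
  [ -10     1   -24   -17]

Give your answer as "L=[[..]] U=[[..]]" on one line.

  r1 -= 1·r0 → [0,-3,3,-1]
  r2 -= 2·r0 → [0,0,5,4]
  r3 -= -2·r0 → [0,9,-34,-19]
  r2 -= 0·r1 → [0,0,5,4]
  r3 -= -3·r1 → [0,0,-25,-22]
  r3 -= -5·r2 → [0,0,0,-2]

L=[[1,0,0,0],[1,1,0,0],[2,0,1,0],[-2,-3,-5,1]] U=[[5,4,-5,-1],[0,-3,3,-1],[0,0,5,4],[0,0,0,-2]]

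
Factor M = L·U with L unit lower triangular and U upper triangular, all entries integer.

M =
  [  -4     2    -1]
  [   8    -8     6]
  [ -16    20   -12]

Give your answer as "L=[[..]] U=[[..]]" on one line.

  row1 -= -2·row0 → [0,-4,4]
  row2 -= 4·row0 → [0,12,-8]
  row2 -= -3·row1 → [0,0,4]

L=[[1,0,0],[-2,1,0],[4,-3,1]] U=[[-4,2,-1],[0,-4,4],[0,0,4]]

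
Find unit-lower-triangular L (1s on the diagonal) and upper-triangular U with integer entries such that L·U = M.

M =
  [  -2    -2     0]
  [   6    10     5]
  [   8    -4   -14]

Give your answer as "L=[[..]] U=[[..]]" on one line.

L=[[1,0,0],[-3,1,0],[-4,-3,1]] U=[[-2,-2,0],[0,4,5],[0,0,1]]

  r1 -= -3·r0 → [0,4,5]
  r2 -= -4·r0 → [0,-12,-14]
  r2 -= -3·r1 → [0,0,1]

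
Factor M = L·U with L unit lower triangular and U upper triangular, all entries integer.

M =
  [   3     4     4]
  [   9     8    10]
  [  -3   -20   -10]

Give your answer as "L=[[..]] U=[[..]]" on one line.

L=[[1,0,0],[3,1,0],[-1,4,1]] U=[[3,4,4],[0,-4,-2],[0,0,2]]

  row1 -= 3·row0 → [0,-4,-2]
  row2 -= -1·row0 → [0,-16,-6]
  row2 -= 4·row1 → [0,0,2]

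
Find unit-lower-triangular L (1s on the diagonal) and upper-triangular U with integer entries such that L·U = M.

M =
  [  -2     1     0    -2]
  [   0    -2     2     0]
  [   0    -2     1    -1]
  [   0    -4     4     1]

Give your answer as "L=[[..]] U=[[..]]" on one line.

L=[[1,0,0,0],[0,1,0,0],[0,1,1,0],[0,2,0,1]] U=[[-2,1,0,-2],[0,-2,2,0],[0,0,-1,-1],[0,0,0,1]]

  R1 -= 0·R0 → [0,-2,2,0]
  R2 -= 0·R0 → [0,-2,1,-1]
  R3 -= 0·R0 → [0,-4,4,1]
  R2 -= 1·R1 → [0,0,-1,-1]
  R3 -= 2·R1 → [0,0,0,1]
  R3 -= 0·R2 → [0,0,0,1]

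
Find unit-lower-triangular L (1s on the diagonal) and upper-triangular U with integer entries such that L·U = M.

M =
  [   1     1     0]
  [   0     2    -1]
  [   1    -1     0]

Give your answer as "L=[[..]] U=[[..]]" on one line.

  row1 -= 0·row0 → [0,2,-1]
  row2 -= 1·row0 → [0,-2,0]
  row2 -= -1·row1 → [0,0,-1]

L=[[1,0,0],[0,1,0],[1,-1,1]] U=[[1,1,0],[0,2,-1],[0,0,-1]]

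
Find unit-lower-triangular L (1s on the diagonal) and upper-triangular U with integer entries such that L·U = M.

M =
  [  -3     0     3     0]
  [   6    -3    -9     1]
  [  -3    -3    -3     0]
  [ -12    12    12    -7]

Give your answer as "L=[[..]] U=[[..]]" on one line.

  r1 -= -2·r0 → [0,-3,-3,1]
  r2 -= 1·r0 → [0,-3,-6,0]
  r3 -= 4·r0 → [0,12,0,-7]
  r2 -= 1·r1 → [0,0,-3,-1]
  r3 -= -4·r1 → [0,0,-12,-3]
  r3 -= 4·r2 → [0,0,0,1]

L=[[1,0,0,0],[-2,1,0,0],[1,1,1,0],[4,-4,4,1]] U=[[-3,0,3,0],[0,-3,-3,1],[0,0,-3,-1],[0,0,0,1]]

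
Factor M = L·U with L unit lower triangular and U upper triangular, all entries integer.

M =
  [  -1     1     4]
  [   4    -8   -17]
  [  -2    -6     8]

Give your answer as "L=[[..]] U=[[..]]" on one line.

  row1 -= -4·row0 → [0,-4,-1]
  row2 -= 2·row0 → [0,-8,0]
  row2 -= 2·row1 → [0,0,2]

L=[[1,0,0],[-4,1,0],[2,2,1]] U=[[-1,1,4],[0,-4,-1],[0,0,2]]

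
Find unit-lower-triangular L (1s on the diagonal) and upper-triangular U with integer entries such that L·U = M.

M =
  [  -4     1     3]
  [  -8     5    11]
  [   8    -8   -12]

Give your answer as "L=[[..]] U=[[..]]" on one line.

  r1 -= 2·r0 → [0,3,5]
  r2 -= -2·r0 → [0,-6,-6]
  r2 -= -2·r1 → [0,0,4]

L=[[1,0,0],[2,1,0],[-2,-2,1]] U=[[-4,1,3],[0,3,5],[0,0,4]]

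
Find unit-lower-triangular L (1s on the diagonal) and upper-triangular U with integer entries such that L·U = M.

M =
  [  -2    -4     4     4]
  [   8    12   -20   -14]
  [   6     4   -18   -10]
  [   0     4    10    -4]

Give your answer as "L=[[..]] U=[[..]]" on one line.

L=[[1,0,0,0],[-4,1,0,0],[-3,2,1,0],[0,-1,3,1]] U=[[-2,-4,4,4],[0,-4,-4,2],[0,0,2,-2],[0,0,0,4]]

  r1 -= -4·r0 → [0,-4,-4,2]
  r2 -= -3·r0 → [0,-8,-6,2]
  r3 -= 0·r0 → [0,4,10,-4]
  r2 -= 2·r1 → [0,0,2,-2]
  r3 -= -1·r1 → [0,0,6,-2]
  r3 -= 3·r2 → [0,0,0,4]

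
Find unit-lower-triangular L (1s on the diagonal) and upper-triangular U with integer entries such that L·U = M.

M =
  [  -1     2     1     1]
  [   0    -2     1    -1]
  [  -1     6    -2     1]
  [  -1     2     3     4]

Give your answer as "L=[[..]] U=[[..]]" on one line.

L=[[1,0,0,0],[0,1,0,0],[1,-2,1,0],[1,0,-2,1]] U=[[-1,2,1,1],[0,-2,1,-1],[0,0,-1,-2],[0,0,0,-1]]

  row1 -= 0·row0 → [0,-2,1,-1]
  row2 -= 1·row0 → [0,4,-3,0]
  row3 -= 1·row0 → [0,0,2,3]
  row2 -= -2·row1 → [0,0,-1,-2]
  row3 -= 0·row1 → [0,0,2,3]
  row3 -= -2·row2 → [0,0,0,-1]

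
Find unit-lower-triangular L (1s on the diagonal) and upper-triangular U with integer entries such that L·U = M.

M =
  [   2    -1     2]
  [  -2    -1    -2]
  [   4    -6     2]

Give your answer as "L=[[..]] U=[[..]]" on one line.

  R1 -= -1·R0 → [0,-2,0]
  R2 -= 2·R0 → [0,-4,-2]
  R2 -= 2·R1 → [0,0,-2]

L=[[1,0,0],[-1,1,0],[2,2,1]] U=[[2,-1,2],[0,-2,0],[0,0,-2]]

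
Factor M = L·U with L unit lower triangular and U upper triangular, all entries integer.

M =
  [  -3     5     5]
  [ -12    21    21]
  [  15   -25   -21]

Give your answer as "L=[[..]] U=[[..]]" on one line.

L=[[1,0,0],[4,1,0],[-5,0,1]] U=[[-3,5,5],[0,1,1],[0,0,4]]

  r1 -= 4·r0 → [0,1,1]
  r2 -= -5·r0 → [0,0,4]
  r2 -= 0·r1 → [0,0,4]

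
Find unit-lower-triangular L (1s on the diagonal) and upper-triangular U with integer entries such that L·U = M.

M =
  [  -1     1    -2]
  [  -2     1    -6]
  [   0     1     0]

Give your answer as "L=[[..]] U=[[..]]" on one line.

L=[[1,0,0],[2,1,0],[0,-1,1]] U=[[-1,1,-2],[0,-1,-2],[0,0,-2]]

  row1 -= 2·row0 → [0,-1,-2]
  row2 -= 0·row0 → [0,1,0]
  row2 -= -1·row1 → [0,0,-2]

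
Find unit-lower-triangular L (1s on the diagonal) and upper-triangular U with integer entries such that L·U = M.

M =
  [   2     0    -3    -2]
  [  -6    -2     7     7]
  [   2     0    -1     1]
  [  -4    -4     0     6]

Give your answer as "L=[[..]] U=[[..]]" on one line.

L=[[1,0,0,0],[-3,1,0,0],[1,0,1,0],[-2,2,-1,1]] U=[[2,0,-3,-2],[0,-2,-2,1],[0,0,2,3],[0,0,0,3]]

  r1 -= -3·r0 → [0,-2,-2,1]
  r2 -= 1·r0 → [0,0,2,3]
  r3 -= -2·r0 → [0,-4,-6,2]
  r2 -= 0·r1 → [0,0,2,3]
  r3 -= 2·r1 → [0,0,-2,0]
  r3 -= -1·r2 → [0,0,0,3]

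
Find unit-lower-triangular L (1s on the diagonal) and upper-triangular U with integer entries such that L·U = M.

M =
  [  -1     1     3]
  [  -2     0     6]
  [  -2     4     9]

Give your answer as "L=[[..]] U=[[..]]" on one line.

L=[[1,0,0],[2,1,0],[2,-1,1]] U=[[-1,1,3],[0,-2,0],[0,0,3]]

  row1 -= 2·row0 → [0,-2,0]
  row2 -= 2·row0 → [0,2,3]
  row2 -= -1·row1 → [0,0,3]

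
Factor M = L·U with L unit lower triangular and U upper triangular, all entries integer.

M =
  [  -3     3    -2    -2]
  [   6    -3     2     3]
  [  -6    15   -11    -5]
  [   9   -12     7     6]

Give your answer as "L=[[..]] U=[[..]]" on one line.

L=[[1,0,0,0],[-2,1,0,0],[2,3,1,0],[-3,-1,1,1]] U=[[-3,3,-2,-2],[0,3,-2,-1],[0,0,-1,2],[0,0,0,-3]]

  r1 -= -2·r0 → [0,3,-2,-1]
  r2 -= 2·r0 → [0,9,-7,-1]
  r3 -= -3·r0 → [0,-3,1,0]
  r2 -= 3·r1 → [0,0,-1,2]
  r3 -= -1·r1 → [0,0,-1,-1]
  r3 -= 1·r2 → [0,0,0,-3]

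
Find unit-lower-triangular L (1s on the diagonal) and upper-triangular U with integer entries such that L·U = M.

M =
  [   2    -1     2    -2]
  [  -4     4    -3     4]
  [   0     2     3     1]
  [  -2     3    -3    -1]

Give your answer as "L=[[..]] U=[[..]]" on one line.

L=[[1,0,0,0],[-2,1,0,0],[0,1,1,0],[-1,1,-1,1]] U=[[2,-1,2,-2],[0,2,1,0],[0,0,2,1],[0,0,0,-2]]

  row1 -= -2·row0 → [0,2,1,0]
  row2 -= 0·row0 → [0,2,3,1]
  row3 -= -1·row0 → [0,2,-1,-3]
  row2 -= 1·row1 → [0,0,2,1]
  row3 -= 1·row1 → [0,0,-2,-3]
  row3 -= -1·row2 → [0,0,0,-2]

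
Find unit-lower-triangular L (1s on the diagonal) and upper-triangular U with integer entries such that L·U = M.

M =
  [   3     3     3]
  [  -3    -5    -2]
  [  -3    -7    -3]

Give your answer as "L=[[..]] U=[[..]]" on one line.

  R1 -= -1·R0 → [0,-2,1]
  R2 -= -1·R0 → [0,-4,0]
  R2 -= 2·R1 → [0,0,-2]

L=[[1,0,0],[-1,1,0],[-1,2,1]] U=[[3,3,3],[0,-2,1],[0,0,-2]]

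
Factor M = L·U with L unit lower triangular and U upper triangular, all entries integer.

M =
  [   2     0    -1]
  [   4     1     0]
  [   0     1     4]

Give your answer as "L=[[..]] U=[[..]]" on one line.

L=[[1,0,0],[2,1,0],[0,1,1]] U=[[2,0,-1],[0,1,2],[0,0,2]]

  r1 -= 2·r0 → [0,1,2]
  r2 -= 0·r0 → [0,1,4]
  r2 -= 1·r1 → [0,0,2]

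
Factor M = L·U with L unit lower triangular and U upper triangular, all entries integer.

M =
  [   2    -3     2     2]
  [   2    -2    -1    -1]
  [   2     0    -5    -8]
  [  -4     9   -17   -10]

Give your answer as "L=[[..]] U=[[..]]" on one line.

L=[[1,0,0,0],[1,1,0,0],[1,3,1,0],[-2,3,-2,1]] U=[[2,-3,2,2],[0,1,-3,-3],[0,0,2,-1],[0,0,0,1]]

  r1 -= 1·r0 → [0,1,-3,-3]
  r2 -= 1·r0 → [0,3,-7,-10]
  r3 -= -2·r0 → [0,3,-13,-6]
  r2 -= 3·r1 → [0,0,2,-1]
  r3 -= 3·r1 → [0,0,-4,3]
  r3 -= -2·r2 → [0,0,0,1]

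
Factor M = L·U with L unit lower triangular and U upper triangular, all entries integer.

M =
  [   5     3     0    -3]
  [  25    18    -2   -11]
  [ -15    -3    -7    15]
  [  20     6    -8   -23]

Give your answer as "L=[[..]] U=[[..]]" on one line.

L=[[1,0,0,0],[5,1,0,0],[-3,2,1,0],[4,-2,4,1]] U=[[5,3,0,-3],[0,3,-2,4],[0,0,-3,-2],[0,0,0,5]]

  r1 -= 5·r0 → [0,3,-2,4]
  r2 -= -3·r0 → [0,6,-7,6]
  r3 -= 4·r0 → [0,-6,-8,-11]
  r2 -= 2·r1 → [0,0,-3,-2]
  r3 -= -2·r1 → [0,0,-12,-3]
  r3 -= 4·r2 → [0,0,0,5]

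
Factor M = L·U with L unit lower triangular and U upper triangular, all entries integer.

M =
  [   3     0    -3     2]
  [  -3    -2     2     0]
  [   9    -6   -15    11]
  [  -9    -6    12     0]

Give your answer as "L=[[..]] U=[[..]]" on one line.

  R1 -= -1·R0 → [0,-2,-1,2]
  R2 -= 3·R0 → [0,-6,-6,5]
  R3 -= -3·R0 → [0,-6,3,6]
  R2 -= 3·R1 → [0,0,-3,-1]
  R3 -= 3·R1 → [0,0,6,0]
  R3 -= -2·R2 → [0,0,0,-2]

L=[[1,0,0,0],[-1,1,0,0],[3,3,1,0],[-3,3,-2,1]] U=[[3,0,-3,2],[0,-2,-1,2],[0,0,-3,-1],[0,0,0,-2]]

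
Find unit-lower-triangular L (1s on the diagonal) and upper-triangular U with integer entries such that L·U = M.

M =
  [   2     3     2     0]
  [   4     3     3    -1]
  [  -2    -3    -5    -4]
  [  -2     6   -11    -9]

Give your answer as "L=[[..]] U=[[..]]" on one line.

L=[[1,0,0,0],[2,1,0,0],[-1,0,1,0],[-1,-3,4,1]] U=[[2,3,2,0],[0,-3,-1,-1],[0,0,-3,-4],[0,0,0,4]]

  r1 -= 2·r0 → [0,-3,-1,-1]
  r2 -= -1·r0 → [0,0,-3,-4]
  r3 -= -1·r0 → [0,9,-9,-9]
  r2 -= 0·r1 → [0,0,-3,-4]
  r3 -= -3·r1 → [0,0,-12,-12]
  r3 -= 4·r2 → [0,0,0,4]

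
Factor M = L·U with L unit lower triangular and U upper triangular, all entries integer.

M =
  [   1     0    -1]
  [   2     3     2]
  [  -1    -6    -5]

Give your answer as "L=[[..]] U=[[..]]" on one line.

  row1 -= 2·row0 → [0,3,4]
  row2 -= -1·row0 → [0,-6,-6]
  row2 -= -2·row1 → [0,0,2]

L=[[1,0,0],[2,1,0],[-1,-2,1]] U=[[1,0,-1],[0,3,4],[0,0,2]]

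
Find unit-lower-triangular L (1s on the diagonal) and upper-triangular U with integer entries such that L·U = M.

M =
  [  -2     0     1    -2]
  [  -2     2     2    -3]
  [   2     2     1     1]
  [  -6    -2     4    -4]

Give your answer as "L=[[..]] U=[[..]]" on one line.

L=[[1,0,0,0],[1,1,0,0],[-1,1,1,0],[3,-1,2,1]] U=[[-2,0,1,-2],[0,2,1,-1],[0,0,1,0],[0,0,0,1]]

  r1 -= 1·r0 → [0,2,1,-1]
  r2 -= -1·r0 → [0,2,2,-1]
  r3 -= 3·r0 → [0,-2,1,2]
  r2 -= 1·r1 → [0,0,1,0]
  r3 -= -1·r1 → [0,0,2,1]
  r3 -= 2·r2 → [0,0,0,1]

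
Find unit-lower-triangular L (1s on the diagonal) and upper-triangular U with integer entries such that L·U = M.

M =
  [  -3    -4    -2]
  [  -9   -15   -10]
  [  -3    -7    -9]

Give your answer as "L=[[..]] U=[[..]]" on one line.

L=[[1,0,0],[3,1,0],[1,1,1]] U=[[-3,-4,-2],[0,-3,-4],[0,0,-3]]

  row1 -= 3·row0 → [0,-3,-4]
  row2 -= 1·row0 → [0,-3,-7]
  row2 -= 1·row1 → [0,0,-3]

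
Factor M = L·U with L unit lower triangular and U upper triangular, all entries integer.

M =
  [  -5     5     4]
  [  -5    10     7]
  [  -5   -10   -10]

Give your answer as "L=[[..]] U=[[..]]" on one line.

  row1 -= 1·row0 → [0,5,3]
  row2 -= 1·row0 → [0,-15,-14]
  row2 -= -3·row1 → [0,0,-5]

L=[[1,0,0],[1,1,0],[1,-3,1]] U=[[-5,5,4],[0,5,3],[0,0,-5]]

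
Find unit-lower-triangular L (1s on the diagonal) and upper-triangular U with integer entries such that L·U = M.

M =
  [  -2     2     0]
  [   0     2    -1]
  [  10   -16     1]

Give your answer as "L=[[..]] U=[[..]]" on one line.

  R1 -= 0·R0 → [0,2,-1]
  R2 -= -5·R0 → [0,-6,1]
  R2 -= -3·R1 → [0,0,-2]

L=[[1,0,0],[0,1,0],[-5,-3,1]] U=[[-2,2,0],[0,2,-1],[0,0,-2]]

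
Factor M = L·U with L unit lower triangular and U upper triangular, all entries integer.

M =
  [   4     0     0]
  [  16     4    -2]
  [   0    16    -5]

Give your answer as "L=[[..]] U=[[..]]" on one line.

  R1 -= 4·R0 → [0,4,-2]
  R2 -= 0·R0 → [0,16,-5]
  R2 -= 4·R1 → [0,0,3]

L=[[1,0,0],[4,1,0],[0,4,1]] U=[[4,0,0],[0,4,-2],[0,0,3]]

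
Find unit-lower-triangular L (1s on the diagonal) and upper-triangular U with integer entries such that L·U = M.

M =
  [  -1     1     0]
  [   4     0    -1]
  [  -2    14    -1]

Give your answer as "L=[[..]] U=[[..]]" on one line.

L=[[1,0,0],[-4,1,0],[2,3,1]] U=[[-1,1,0],[0,4,-1],[0,0,2]]

  r1 -= -4·r0 → [0,4,-1]
  r2 -= 2·r0 → [0,12,-1]
  r2 -= 3·r1 → [0,0,2]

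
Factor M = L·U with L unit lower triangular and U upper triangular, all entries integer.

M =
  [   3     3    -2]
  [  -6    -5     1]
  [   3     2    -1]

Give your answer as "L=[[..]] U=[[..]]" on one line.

  R1 -= -2·R0 → [0,1,-3]
  R2 -= 1·R0 → [0,-1,1]
  R2 -= -1·R1 → [0,0,-2]

L=[[1,0,0],[-2,1,0],[1,-1,1]] U=[[3,3,-2],[0,1,-3],[0,0,-2]]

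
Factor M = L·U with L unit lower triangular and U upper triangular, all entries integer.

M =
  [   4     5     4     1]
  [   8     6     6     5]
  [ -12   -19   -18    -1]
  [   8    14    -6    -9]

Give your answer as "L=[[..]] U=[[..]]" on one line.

L=[[1,0,0,0],[2,1,0,0],[-3,1,1,0],[2,-1,4,1]] U=[[4,5,4,1],[0,-4,-2,3],[0,0,-4,-1],[0,0,0,-4]]

  r1 -= 2·r0 → [0,-4,-2,3]
  r2 -= -3·r0 → [0,-4,-6,2]
  r3 -= 2·r0 → [0,4,-14,-11]
  r2 -= 1·r1 → [0,0,-4,-1]
  r3 -= -1·r1 → [0,0,-16,-8]
  r3 -= 4·r2 → [0,0,0,-4]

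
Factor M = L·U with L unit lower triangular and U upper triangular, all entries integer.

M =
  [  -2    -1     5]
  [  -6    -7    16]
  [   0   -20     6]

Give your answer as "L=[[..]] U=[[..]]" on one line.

  R1 -= 3·R0 → [0,-4,1]
  R2 -= 0·R0 → [0,-20,6]
  R2 -= 5·R1 → [0,0,1]

L=[[1,0,0],[3,1,0],[0,5,1]] U=[[-2,-1,5],[0,-4,1],[0,0,1]]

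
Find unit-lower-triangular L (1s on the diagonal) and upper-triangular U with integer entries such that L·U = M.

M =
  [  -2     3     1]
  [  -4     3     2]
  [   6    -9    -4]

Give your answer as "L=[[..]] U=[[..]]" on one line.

L=[[1,0,0],[2,1,0],[-3,0,1]] U=[[-2,3,1],[0,-3,0],[0,0,-1]]

  R1 -= 2·R0 → [0,-3,0]
  R2 -= -3·R0 → [0,0,-1]
  R2 -= 0·R1 → [0,0,-1]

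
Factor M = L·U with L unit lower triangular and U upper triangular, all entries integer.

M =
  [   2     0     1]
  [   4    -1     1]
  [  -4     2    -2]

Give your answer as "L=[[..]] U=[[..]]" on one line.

L=[[1,0,0],[2,1,0],[-2,-2,1]] U=[[2,0,1],[0,-1,-1],[0,0,-2]]

  R1 -= 2·R0 → [0,-1,-1]
  R2 -= -2·R0 → [0,2,0]
  R2 -= -2·R1 → [0,0,-2]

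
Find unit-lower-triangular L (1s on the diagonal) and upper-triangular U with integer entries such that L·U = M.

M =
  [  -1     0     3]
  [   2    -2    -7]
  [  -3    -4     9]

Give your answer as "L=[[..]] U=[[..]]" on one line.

  r1 -= -2·r0 → [0,-2,-1]
  r2 -= 3·r0 → [0,-4,0]
  r2 -= 2·r1 → [0,0,2]

L=[[1,0,0],[-2,1,0],[3,2,1]] U=[[-1,0,3],[0,-2,-1],[0,0,2]]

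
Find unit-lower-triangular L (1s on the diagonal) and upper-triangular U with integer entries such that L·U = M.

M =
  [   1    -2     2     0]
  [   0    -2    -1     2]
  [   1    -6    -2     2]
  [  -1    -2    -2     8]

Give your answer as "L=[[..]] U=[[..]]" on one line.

L=[[1,0,0,0],[0,1,0,0],[1,2,1,0],[-1,2,-1,1]] U=[[1,-2,2,0],[0,-2,-1,2],[0,0,-2,-2],[0,0,0,2]]

  R1 -= 0·R0 → [0,-2,-1,2]
  R2 -= 1·R0 → [0,-4,-4,2]
  R3 -= -1·R0 → [0,-4,0,8]
  R2 -= 2·R1 → [0,0,-2,-2]
  R3 -= 2·R1 → [0,0,2,4]
  R3 -= -1·R2 → [0,0,0,2]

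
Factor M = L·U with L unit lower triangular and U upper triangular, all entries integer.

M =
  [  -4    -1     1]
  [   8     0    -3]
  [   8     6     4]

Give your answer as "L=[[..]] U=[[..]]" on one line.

L=[[1,0,0],[-2,1,0],[-2,-2,1]] U=[[-4,-1,1],[0,-2,-1],[0,0,4]]

  r1 -= -2·r0 → [0,-2,-1]
  r2 -= -2·r0 → [0,4,6]
  r2 -= -2·r1 → [0,0,4]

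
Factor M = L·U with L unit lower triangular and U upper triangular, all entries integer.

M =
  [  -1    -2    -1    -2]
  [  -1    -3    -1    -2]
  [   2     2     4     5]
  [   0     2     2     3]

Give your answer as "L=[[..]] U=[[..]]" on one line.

  row1 -= 1·row0 → [0,-1,0,0]
  row2 -= -2·row0 → [0,-2,2,1]
  row3 -= 0·row0 → [0,2,2,3]
  row2 -= 2·row1 → [0,0,2,1]
  row3 -= -2·row1 → [0,0,2,3]
  row3 -= 1·row2 → [0,0,0,2]

L=[[1,0,0,0],[1,1,0,0],[-2,2,1,0],[0,-2,1,1]] U=[[-1,-2,-1,-2],[0,-1,0,0],[0,0,2,1],[0,0,0,2]]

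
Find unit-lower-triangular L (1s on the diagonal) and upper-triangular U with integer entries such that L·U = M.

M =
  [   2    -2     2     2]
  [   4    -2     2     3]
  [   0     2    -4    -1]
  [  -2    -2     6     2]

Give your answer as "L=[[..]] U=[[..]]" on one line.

  R1 -= 2·R0 → [0,2,-2,-1]
  R2 -= 0·R0 → [0,2,-4,-1]
  R3 -= -1·R0 → [0,-4,8,4]
  R2 -= 1·R1 → [0,0,-2,0]
  R3 -= -2·R1 → [0,0,4,2]
  R3 -= -2·R2 → [0,0,0,2]

L=[[1,0,0,0],[2,1,0,0],[0,1,1,0],[-1,-2,-2,1]] U=[[2,-2,2,2],[0,2,-2,-1],[0,0,-2,0],[0,0,0,2]]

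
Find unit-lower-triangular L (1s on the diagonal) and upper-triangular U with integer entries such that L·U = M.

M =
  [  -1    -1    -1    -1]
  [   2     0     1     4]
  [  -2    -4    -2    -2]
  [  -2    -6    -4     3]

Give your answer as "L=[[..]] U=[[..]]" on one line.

L=[[1,0,0,0],[-2,1,0,0],[2,1,1,0],[2,2,0,1]] U=[[-1,-1,-1,-1],[0,-2,-1,2],[0,0,1,-2],[0,0,0,1]]

  row1 -= -2·row0 → [0,-2,-1,2]
  row2 -= 2·row0 → [0,-2,0,0]
  row3 -= 2·row0 → [0,-4,-2,5]
  row2 -= 1·row1 → [0,0,1,-2]
  row3 -= 2·row1 → [0,0,0,1]
  row3 -= 0·row2 → [0,0,0,1]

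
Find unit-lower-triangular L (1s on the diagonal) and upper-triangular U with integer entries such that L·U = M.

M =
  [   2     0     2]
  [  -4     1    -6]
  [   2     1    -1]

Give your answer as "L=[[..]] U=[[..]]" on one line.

L=[[1,0,0],[-2,1,0],[1,1,1]] U=[[2,0,2],[0,1,-2],[0,0,-1]]

  r1 -= -2·r0 → [0,1,-2]
  r2 -= 1·r0 → [0,1,-3]
  r2 -= 1·r1 → [0,0,-1]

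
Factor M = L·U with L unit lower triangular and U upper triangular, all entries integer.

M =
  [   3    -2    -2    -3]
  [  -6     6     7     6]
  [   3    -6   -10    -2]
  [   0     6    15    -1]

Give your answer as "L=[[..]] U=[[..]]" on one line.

  row1 -= -2·row0 → [0,2,3,0]
  row2 -= 1·row0 → [0,-4,-8,1]
  row3 -= 0·row0 → [0,6,15,-1]
  row2 -= -2·row1 → [0,0,-2,1]
  row3 -= 3·row1 → [0,0,6,-1]
  row3 -= -3·row2 → [0,0,0,2]

L=[[1,0,0,0],[-2,1,0,0],[1,-2,1,0],[0,3,-3,1]] U=[[3,-2,-2,-3],[0,2,3,0],[0,0,-2,1],[0,0,0,2]]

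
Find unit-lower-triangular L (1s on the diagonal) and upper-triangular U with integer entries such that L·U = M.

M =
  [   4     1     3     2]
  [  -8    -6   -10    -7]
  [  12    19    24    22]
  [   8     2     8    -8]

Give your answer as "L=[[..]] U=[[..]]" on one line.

L=[[1,0,0,0],[-2,1,0,0],[3,-4,1,0],[2,0,-2,1]] U=[[4,1,3,2],[0,-4,-4,-3],[0,0,-1,4],[0,0,0,-4]]

  R1 -= -2·R0 → [0,-4,-4,-3]
  R2 -= 3·R0 → [0,16,15,16]
  R3 -= 2·R0 → [0,0,2,-12]
  R2 -= -4·R1 → [0,0,-1,4]
  R3 -= 0·R1 → [0,0,2,-12]
  R3 -= -2·R2 → [0,0,0,-4]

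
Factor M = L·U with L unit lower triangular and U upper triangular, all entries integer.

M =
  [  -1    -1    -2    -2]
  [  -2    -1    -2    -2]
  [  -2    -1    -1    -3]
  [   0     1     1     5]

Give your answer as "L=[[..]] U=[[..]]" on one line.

  R1 -= 2·R0 → [0,1,2,2]
  R2 -= 2·R0 → [0,1,3,1]
  R3 -= 0·R0 → [0,1,1,5]
  R2 -= 1·R1 → [0,0,1,-1]
  R3 -= 1·R1 → [0,0,-1,3]
  R3 -= -1·R2 → [0,0,0,2]

L=[[1,0,0,0],[2,1,0,0],[2,1,1,0],[0,1,-1,1]] U=[[-1,-1,-2,-2],[0,1,2,2],[0,0,1,-1],[0,0,0,2]]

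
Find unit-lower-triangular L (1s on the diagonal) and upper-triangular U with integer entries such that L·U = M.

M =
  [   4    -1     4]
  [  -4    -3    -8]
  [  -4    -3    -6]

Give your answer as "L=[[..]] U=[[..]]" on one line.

L=[[1,0,0],[-1,1,0],[-1,1,1]] U=[[4,-1,4],[0,-4,-4],[0,0,2]]

  row1 -= -1·row0 → [0,-4,-4]
  row2 -= -1·row0 → [0,-4,-2]
  row2 -= 1·row1 → [0,0,2]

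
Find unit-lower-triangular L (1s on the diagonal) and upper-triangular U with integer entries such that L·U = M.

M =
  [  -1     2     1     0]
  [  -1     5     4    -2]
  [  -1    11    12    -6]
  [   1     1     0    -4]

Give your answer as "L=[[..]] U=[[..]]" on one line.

L=[[1,0,0,0],[1,1,0,0],[1,3,1,0],[-1,1,-1,1]] U=[[-1,2,1,0],[0,3,3,-2],[0,0,2,0],[0,0,0,-2]]

  R1 -= 1·R0 → [0,3,3,-2]
  R2 -= 1·R0 → [0,9,11,-6]
  R3 -= -1·R0 → [0,3,1,-4]
  R2 -= 3·R1 → [0,0,2,0]
  R3 -= 1·R1 → [0,0,-2,-2]
  R3 -= -1·R2 → [0,0,0,-2]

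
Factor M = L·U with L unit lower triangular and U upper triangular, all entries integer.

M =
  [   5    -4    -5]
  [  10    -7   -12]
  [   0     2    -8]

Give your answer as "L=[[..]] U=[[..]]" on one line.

L=[[1,0,0],[2,1,0],[0,2,1]] U=[[5,-4,-5],[0,1,-2],[0,0,-4]]

  r1 -= 2·r0 → [0,1,-2]
  r2 -= 0·r0 → [0,2,-8]
  r2 -= 2·r1 → [0,0,-4]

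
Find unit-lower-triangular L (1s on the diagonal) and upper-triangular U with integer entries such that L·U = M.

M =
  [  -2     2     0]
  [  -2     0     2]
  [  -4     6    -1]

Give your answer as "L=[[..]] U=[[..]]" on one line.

L=[[1,0,0],[1,1,0],[2,-1,1]] U=[[-2,2,0],[0,-2,2],[0,0,1]]

  r1 -= 1·r0 → [0,-2,2]
  r2 -= 2·r0 → [0,2,-1]
  r2 -= -1·r1 → [0,0,1]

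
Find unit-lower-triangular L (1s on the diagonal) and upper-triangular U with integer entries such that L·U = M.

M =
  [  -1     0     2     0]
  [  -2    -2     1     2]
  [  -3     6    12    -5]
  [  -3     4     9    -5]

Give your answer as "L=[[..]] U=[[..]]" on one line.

L=[[1,0,0,0],[2,1,0,0],[3,-3,1,0],[3,-2,1,1]] U=[[-1,0,2,0],[0,-2,-3,2],[0,0,-3,1],[0,0,0,-2]]

  R1 -= 2·R0 → [0,-2,-3,2]
  R2 -= 3·R0 → [0,6,6,-5]
  R3 -= 3·R0 → [0,4,3,-5]
  R2 -= -3·R1 → [0,0,-3,1]
  R3 -= -2·R1 → [0,0,-3,-1]
  R3 -= 1·R2 → [0,0,0,-2]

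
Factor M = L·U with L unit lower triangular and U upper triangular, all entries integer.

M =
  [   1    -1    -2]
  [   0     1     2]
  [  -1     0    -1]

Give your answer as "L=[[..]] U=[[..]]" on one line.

  R1 -= 0·R0 → [0,1,2]
  R2 -= -1·R0 → [0,-1,-3]
  R2 -= -1·R1 → [0,0,-1]

L=[[1,0,0],[0,1,0],[-1,-1,1]] U=[[1,-1,-2],[0,1,2],[0,0,-1]]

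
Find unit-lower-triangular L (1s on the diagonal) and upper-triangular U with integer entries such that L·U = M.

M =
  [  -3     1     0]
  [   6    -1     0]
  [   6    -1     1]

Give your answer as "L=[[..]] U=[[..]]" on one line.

  row1 -= -2·row0 → [0,1,0]
  row2 -= -2·row0 → [0,1,1]
  row2 -= 1·row1 → [0,0,1]

L=[[1,0,0],[-2,1,0],[-2,1,1]] U=[[-3,1,0],[0,1,0],[0,0,1]]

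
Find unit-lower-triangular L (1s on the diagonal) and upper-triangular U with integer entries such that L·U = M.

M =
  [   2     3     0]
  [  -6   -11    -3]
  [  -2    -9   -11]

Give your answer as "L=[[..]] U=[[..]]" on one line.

  r1 -= -3·r0 → [0,-2,-3]
  r2 -= -1·r0 → [0,-6,-11]
  r2 -= 3·r1 → [0,0,-2]

L=[[1,0,0],[-3,1,0],[-1,3,1]] U=[[2,3,0],[0,-2,-3],[0,0,-2]]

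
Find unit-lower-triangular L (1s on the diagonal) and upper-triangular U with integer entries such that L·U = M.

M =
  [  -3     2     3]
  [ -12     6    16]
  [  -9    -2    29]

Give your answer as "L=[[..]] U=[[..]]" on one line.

L=[[1,0,0],[4,1,0],[3,4,1]] U=[[-3,2,3],[0,-2,4],[0,0,4]]

  R1 -= 4·R0 → [0,-2,4]
  R2 -= 3·R0 → [0,-8,20]
  R2 -= 4·R1 → [0,0,4]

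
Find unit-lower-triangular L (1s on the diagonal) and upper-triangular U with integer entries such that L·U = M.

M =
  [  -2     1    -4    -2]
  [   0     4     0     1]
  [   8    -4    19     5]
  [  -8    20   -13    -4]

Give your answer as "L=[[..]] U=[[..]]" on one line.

  R1 -= 0·R0 → [0,4,0,1]
  R2 -= -4·R0 → [0,0,3,-3]
  R3 -= 4·R0 → [0,16,3,4]
  R2 -= 0·R1 → [0,0,3,-3]
  R3 -= 4·R1 → [0,0,3,0]
  R3 -= 1·R2 → [0,0,0,3]

L=[[1,0,0,0],[0,1,0,0],[-4,0,1,0],[4,4,1,1]] U=[[-2,1,-4,-2],[0,4,0,1],[0,0,3,-3],[0,0,0,3]]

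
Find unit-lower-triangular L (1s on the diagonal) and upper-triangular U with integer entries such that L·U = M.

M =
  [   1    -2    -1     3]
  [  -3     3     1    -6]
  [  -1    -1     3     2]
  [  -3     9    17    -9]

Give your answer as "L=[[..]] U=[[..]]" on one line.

L=[[1,0,0,0],[-3,1,0,0],[-1,1,1,0],[-3,-1,3,1]] U=[[1,-2,-1,3],[0,-3,-2,3],[0,0,4,2],[0,0,0,-3]]

  r1 -= -3·r0 → [0,-3,-2,3]
  r2 -= -1·r0 → [0,-3,2,5]
  r3 -= -3·r0 → [0,3,14,0]
  r2 -= 1·r1 → [0,0,4,2]
  r3 -= -1·r1 → [0,0,12,3]
  r3 -= 3·r2 → [0,0,0,-3]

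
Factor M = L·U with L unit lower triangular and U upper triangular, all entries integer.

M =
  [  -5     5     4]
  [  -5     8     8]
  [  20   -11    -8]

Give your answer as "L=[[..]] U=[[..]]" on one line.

  row1 -= 1·row0 → [0,3,4]
  row2 -= -4·row0 → [0,9,8]
  row2 -= 3·row1 → [0,0,-4]

L=[[1,0,0],[1,1,0],[-4,3,1]] U=[[-5,5,4],[0,3,4],[0,0,-4]]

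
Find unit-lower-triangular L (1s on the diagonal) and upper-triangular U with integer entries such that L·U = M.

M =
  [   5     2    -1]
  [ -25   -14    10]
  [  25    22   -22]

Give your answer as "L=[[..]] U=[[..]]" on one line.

  r1 -= -5·r0 → [0,-4,5]
  r2 -= 5·r0 → [0,12,-17]
  r2 -= -3·r1 → [0,0,-2]

L=[[1,0,0],[-5,1,0],[5,-3,1]] U=[[5,2,-1],[0,-4,5],[0,0,-2]]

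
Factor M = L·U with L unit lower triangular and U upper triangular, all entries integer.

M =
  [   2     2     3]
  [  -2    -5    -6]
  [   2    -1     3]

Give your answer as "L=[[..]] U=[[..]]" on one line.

  row1 -= -1·row0 → [0,-3,-3]
  row2 -= 1·row0 → [0,-3,0]
  row2 -= 1·row1 → [0,0,3]

L=[[1,0,0],[-1,1,0],[1,1,1]] U=[[2,2,3],[0,-3,-3],[0,0,3]]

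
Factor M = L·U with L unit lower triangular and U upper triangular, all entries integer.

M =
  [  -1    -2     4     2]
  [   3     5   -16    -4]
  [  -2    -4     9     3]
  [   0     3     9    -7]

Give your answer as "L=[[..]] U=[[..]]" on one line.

L=[[1,0,0,0],[-3,1,0,0],[2,0,1,0],[0,-3,-3,1]] U=[[-1,-2,4,2],[0,-1,-4,2],[0,0,1,-1],[0,0,0,-4]]

  row1 -= -3·row0 → [0,-1,-4,2]
  row2 -= 2·row0 → [0,0,1,-1]
  row3 -= 0·row0 → [0,3,9,-7]
  row2 -= 0·row1 → [0,0,1,-1]
  row3 -= -3·row1 → [0,0,-3,-1]
  row3 -= -3·row2 → [0,0,0,-4]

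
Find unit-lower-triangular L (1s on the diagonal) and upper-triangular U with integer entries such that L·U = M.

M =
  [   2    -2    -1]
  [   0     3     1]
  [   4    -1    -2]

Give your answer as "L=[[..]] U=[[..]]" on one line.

  R1 -= 0·R0 → [0,3,1]
  R2 -= 2·R0 → [0,3,0]
  R2 -= 1·R1 → [0,0,-1]

L=[[1,0,0],[0,1,0],[2,1,1]] U=[[2,-2,-1],[0,3,1],[0,0,-1]]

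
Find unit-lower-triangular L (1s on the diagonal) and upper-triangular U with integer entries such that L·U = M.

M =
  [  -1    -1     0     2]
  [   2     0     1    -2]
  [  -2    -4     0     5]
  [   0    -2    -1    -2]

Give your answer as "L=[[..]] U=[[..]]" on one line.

  row1 -= -2·row0 → [0,-2,1,2]
  row2 -= 2·row0 → [0,-2,0,1]
  row3 -= 0·row0 → [0,-2,-1,-2]
  row2 -= 1·row1 → [0,0,-1,-1]
  row3 -= 1·row1 → [0,0,-2,-4]
  row3 -= 2·row2 → [0,0,0,-2]

L=[[1,0,0,0],[-2,1,0,0],[2,1,1,0],[0,1,2,1]] U=[[-1,-1,0,2],[0,-2,1,2],[0,0,-1,-1],[0,0,0,-2]]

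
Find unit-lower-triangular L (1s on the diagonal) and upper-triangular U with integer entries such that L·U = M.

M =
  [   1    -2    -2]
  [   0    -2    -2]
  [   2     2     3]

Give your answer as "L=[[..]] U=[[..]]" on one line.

  r1 -= 0·r0 → [0,-2,-2]
  r2 -= 2·r0 → [0,6,7]
  r2 -= -3·r1 → [0,0,1]

L=[[1,0,0],[0,1,0],[2,-3,1]] U=[[1,-2,-2],[0,-2,-2],[0,0,1]]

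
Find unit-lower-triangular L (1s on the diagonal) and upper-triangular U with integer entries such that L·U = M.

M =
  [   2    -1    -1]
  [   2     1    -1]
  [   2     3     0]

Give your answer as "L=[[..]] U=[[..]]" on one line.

L=[[1,0,0],[1,1,0],[1,2,1]] U=[[2,-1,-1],[0,2,0],[0,0,1]]

  R1 -= 1·R0 → [0,2,0]
  R2 -= 1·R0 → [0,4,1]
  R2 -= 2·R1 → [0,0,1]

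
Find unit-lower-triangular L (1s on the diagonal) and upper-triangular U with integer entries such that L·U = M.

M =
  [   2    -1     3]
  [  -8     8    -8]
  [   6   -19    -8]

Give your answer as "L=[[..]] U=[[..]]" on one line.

  R1 -= -4·R0 → [0,4,4]
  R2 -= 3·R0 → [0,-16,-17]
  R2 -= -4·R1 → [0,0,-1]

L=[[1,0,0],[-4,1,0],[3,-4,1]] U=[[2,-1,3],[0,4,4],[0,0,-1]]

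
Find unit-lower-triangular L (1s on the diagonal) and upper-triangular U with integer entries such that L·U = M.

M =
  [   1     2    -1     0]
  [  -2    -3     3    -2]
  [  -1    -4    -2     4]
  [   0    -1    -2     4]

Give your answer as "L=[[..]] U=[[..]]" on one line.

  row1 -= -2·row0 → [0,1,1,-2]
  row2 -= -1·row0 → [0,-2,-3,4]
  row3 -= 0·row0 → [0,-1,-2,4]
  row2 -= -2·row1 → [0,0,-1,0]
  row3 -= -1·row1 → [0,0,-1,2]
  row3 -= 1·row2 → [0,0,0,2]

L=[[1,0,0,0],[-2,1,0,0],[-1,-2,1,0],[0,-1,1,1]] U=[[1,2,-1,0],[0,1,1,-2],[0,0,-1,0],[0,0,0,2]]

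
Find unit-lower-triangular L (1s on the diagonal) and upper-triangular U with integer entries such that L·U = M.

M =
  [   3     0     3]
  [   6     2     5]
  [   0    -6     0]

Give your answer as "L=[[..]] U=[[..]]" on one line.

L=[[1,0,0],[2,1,0],[0,-3,1]] U=[[3,0,3],[0,2,-1],[0,0,-3]]

  R1 -= 2·R0 → [0,2,-1]
  R2 -= 0·R0 → [0,-6,0]
  R2 -= -3·R1 → [0,0,-3]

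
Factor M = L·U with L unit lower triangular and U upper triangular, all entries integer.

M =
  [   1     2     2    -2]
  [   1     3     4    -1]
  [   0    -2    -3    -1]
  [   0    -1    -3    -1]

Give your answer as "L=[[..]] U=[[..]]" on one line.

L=[[1,0,0,0],[1,1,0,0],[0,-2,1,0],[0,-1,-1,1]] U=[[1,2,2,-2],[0,1,2,1],[0,0,1,1],[0,0,0,1]]

  row1 -= 1·row0 → [0,1,2,1]
  row2 -= 0·row0 → [0,-2,-3,-1]
  row3 -= 0·row0 → [0,-1,-3,-1]
  row2 -= -2·row1 → [0,0,1,1]
  row3 -= -1·row1 → [0,0,-1,0]
  row3 -= -1·row2 → [0,0,0,1]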